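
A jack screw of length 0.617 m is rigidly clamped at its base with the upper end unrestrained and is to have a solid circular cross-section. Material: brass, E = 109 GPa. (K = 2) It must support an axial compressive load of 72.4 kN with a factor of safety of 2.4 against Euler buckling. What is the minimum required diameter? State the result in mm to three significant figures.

d ≈ 47.3 mm

Required P_cr = n·P = 2.4 × 72.4 = 173.8 kN
L_e = K·L = 2 × 0.617 = 1.234 m
Required I = P_cr·L_e²/(π²E) = 1.738×10^5 × 1.234² / (π² × 1.09×10^11) = 2.460×10^-7 m⁴
I_req = 2.460×10^5 mm⁴
Solid circle: I = πd⁴/64  ⇒  d = (64I/π)^(1/4) = (64×2.460×10^5/π)^(1/4) = 47.3 mm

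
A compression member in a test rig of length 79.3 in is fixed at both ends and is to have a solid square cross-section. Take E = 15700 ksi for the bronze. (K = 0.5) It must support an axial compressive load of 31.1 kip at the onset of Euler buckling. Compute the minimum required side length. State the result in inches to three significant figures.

a ≈ 1.39 in

L_e = K·L = 0.5 × 79.3 = 39.65 in
Required I = P_cr·L_e²/(π²E) = 3.110×10^4 × 39.65² / (π² × 1.57×10^7) = 0.3155 in⁴
Solid square: I = a⁴/12  ⇒  a = (12I)^(1/4) = (12×0.3155)^(1/4) = 1.39 in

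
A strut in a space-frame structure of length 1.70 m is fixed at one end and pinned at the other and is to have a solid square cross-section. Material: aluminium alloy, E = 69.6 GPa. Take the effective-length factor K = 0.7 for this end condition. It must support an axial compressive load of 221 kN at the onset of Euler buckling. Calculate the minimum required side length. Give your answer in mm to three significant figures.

a ≈ 48.4 mm

L_e = K·L = 0.7 × 1.70 = 1.190 m
Required I = P_cr·L_e²/(π²E) = 2.210×10^5 × 1.190² / (π² × 6.96×10^10) = 4.556×10^-7 m⁴
I_req = 4.556×10^5 mm⁴
Solid square: I = a⁴/12  ⇒  a = (12I)^(1/4) = (12×4.556×10^5)^(1/4) = 48.4 mm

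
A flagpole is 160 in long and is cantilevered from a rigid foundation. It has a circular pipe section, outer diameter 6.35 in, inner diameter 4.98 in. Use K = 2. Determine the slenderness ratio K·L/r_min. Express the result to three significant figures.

λ ≈ 159

d_o = 6.35 in, d_i = 4.98 in
I = π(d_o⁴ − d_i⁴)/64 = π(6.35⁴ − 4.980⁴)/64 = 49.62 in⁴
A = 12.19 in²;  r_min = √(I/A) = √(49.62/12.19) = 2.017 in
L_e = K·L = 2 × 160 = 320.0 in
λ = L_e / r_min = 320.00 / 2.017 = 159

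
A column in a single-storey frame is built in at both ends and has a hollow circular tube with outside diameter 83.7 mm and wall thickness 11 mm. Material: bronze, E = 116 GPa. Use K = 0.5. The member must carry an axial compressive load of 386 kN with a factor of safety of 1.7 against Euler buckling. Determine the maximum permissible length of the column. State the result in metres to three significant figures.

Inner diameter d_i = 83.7 − 2×11 = 61.70 mm
I = π(d_o⁴ − d_i⁴)/64 = π(83.7⁴ − 61.70⁴)/64 = 1.698×10^6 mm⁴
I = 1.698×10^-6 m⁴
Required critical load P_cr = n·P = 1.7 × 386 = 656.2 kN = 6.562×10^5 N
From P_cr = π²EI/(K·L)²:  L = (1/K)·√(π²EI/P_cr) = (1/0.5)·√(π²×1.16×10^11×1.698×10^-6/6.562×10^5)
L = 3.44 m

L_max ≈ 3.44 m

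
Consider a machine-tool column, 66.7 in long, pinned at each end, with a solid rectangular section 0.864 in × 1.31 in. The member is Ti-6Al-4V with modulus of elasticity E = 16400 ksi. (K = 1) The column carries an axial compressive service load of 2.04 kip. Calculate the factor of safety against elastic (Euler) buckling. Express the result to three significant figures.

Buckling occurs about the weak axis: I_min = h·b³/12 with b = 0.864 in (the shorter side).
I_min = 1.31×0.864³/12 = 7.041×10^-2 in⁴
Effective length L_e = K·L = 1 × 66.7 = 66.70 in
P_cr = π²EI / L_e² = π² × 16400×10³ × 7.041×10^-2 / 66.70² = 2.562×10^3 lb
Factor of safety n = P_cr / P = 2.5617 / 2.04 = 1.26

n ≈ 1.26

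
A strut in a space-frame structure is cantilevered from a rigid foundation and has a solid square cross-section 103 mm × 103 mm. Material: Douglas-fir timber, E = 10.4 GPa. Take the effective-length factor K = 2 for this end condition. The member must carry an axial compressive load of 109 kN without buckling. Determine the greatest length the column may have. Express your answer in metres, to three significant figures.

I = a⁴/12 = 103⁴/12 = 9.379×10^6 mm⁴
I = 9.379×10^-6 m⁴
At the buckling limit P_cr = P = 1.090×10^5 N
From P_cr = π²EI/(K·L)²:  L = (1/K)·√(π²EI/P_cr) = (1/2)·√(π²×1.04×10^10×9.379×10^-6/1.090×10^5)
L = 1.49 m

L_max ≈ 1.49 m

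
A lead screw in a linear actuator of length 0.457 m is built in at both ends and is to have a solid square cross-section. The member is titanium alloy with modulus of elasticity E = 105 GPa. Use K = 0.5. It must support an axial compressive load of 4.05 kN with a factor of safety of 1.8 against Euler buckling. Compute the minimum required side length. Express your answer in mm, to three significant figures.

a ≈ 8.15 mm

Required P_cr = n·P = 1.8 × 4.05 = 7.290 kN
L_e = K·L = 0.5 × 0.457 = 0.2285 m
Required I = P_cr·L_e²/(π²E) = 7.290×10^3 × 0.2285² / (π² × 1.05×10^11) = 3.673×10^-10 m⁴
I_req = 367.3 mm⁴
Solid square: I = a⁴/12  ⇒  a = (12I)^(1/4) = (12×367.3)^(1/4) = 8.15 mm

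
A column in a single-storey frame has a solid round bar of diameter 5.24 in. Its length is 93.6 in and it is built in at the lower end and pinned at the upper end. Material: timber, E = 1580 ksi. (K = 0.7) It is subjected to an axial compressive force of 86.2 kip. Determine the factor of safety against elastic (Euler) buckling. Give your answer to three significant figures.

n ≈ 1.56

I = πd⁴/64 = π×5.24⁴/64 = 37.01 in⁴
Effective length L_e = K·L = 0.7 × 93.6 = 65.52 in
P_cr = π²EI / L_e² = π² × 1580×10³ × 37.01 / 65.52² = 1.344×10^5 lb
Factor of safety n = P_cr / P = 134.43 / 86.2 = 1.56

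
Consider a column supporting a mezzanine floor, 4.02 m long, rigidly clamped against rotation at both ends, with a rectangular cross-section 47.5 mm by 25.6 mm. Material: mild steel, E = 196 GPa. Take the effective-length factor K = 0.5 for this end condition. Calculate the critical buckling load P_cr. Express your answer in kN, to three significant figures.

Buckling occurs about the weak axis: I_min = h·b³/12 with b = 25.6 mm (the shorter side).
I_min = 47.5×25.6³/12 = 6.641×10^4 mm⁴
I = 6.641×10^4 mm⁴ = 6.641×10^-8 m⁴
Effective length L_e = K·L = 0.5 × 4.02 = 2.010 m
P_cr = π²EI / L_e² = π² × 196×10⁹ × 6.641×10^-8 / 2.010² = 3.180×10^4 N

P_cr ≈ 31.8 kN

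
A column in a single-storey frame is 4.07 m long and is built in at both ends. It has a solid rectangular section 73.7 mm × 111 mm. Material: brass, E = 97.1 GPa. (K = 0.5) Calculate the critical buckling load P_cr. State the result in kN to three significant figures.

Buckling occurs about the weak axis: I_min = h·b³/12 with b = 73.7 mm (the shorter side).
I_min = 111×73.7³/12 = 3.703×10^6 mm⁴
I = 3.703×10^6 mm⁴ = 3.703×10^-6 m⁴
Effective length L_e = K·L = 0.5 × 4.07 = 2.035 m
P_cr = π²EI / L_e² = π² × 97.1×10⁹ × 3.703×10^-6 / 2.035² = 8.569×10^5 N

P_cr ≈ 857 kN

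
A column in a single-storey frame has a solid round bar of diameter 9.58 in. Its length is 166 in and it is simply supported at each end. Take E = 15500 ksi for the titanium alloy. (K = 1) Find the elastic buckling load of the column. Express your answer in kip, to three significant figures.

I = πd⁴/64 = π×9.58⁴/64 = 413.5 in⁴
Effective length L_e = K·L = 1 × 166 = 166.0 in
P_cr = π²EI / L_e² = π² × 15500×10³ × 413.5 / 166.0² = 2.295×10^6 lb

P_cr ≈ 2300 kip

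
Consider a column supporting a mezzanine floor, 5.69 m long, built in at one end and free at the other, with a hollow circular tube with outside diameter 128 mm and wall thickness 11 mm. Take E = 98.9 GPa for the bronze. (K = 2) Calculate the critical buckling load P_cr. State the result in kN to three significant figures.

P_cr ≈ 52.6 kN

Inner diameter d_i = 128 − 2×11 = 106.0 mm
I = π(d_o⁴ − d_i⁴)/64 = π(128⁴ − 106.0⁴)/64 = 6.980×10^6 mm⁴
I = 6.980×10^6 mm⁴ = 6.980×10^-6 m⁴
Effective length L_e = K·L = 2 × 5.69 = 11.38 m
P_cr = π²EI / L_e² = π² × 98.9×10⁹ × 6.980×10^-6 / 11.38² = 5.261×10^4 N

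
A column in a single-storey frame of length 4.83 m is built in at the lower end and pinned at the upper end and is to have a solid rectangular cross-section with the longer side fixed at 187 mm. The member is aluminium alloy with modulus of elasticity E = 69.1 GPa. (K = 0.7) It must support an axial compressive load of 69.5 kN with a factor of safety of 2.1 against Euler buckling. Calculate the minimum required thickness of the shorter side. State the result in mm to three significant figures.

Required P_cr = n·P = 2.1 × 69.5 = 146.0 kN
L_e = K·L = 0.7 × 4.83 = 3.381 m
Required I = P_cr·L_e²/(π²E) = 1.460×10^5 × 3.381² / (π² × 6.91×10^10) = 2.446×10^-6 m⁴
I_req = 2.446×10^6 mm⁴
Rectangle, weak axis: I_min = h·b³/12 with h = 187 mm fixed  ⇒  b = (12I/h)^(1/3) = 53.9 mm

b ≈ 53.9 mm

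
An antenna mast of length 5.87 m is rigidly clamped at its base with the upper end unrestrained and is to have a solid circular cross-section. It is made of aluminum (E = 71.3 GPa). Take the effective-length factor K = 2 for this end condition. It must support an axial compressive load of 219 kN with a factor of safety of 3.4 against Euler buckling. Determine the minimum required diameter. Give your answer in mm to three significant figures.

d ≈ 233 mm

Required P_cr = n·P = 3.4 × 219 = 744.6 kN
L_e = K·L = 2 × 5.87 = 11.74 m
Required I = P_cr·L_e²/(π²E) = 7.446×10^5 × 11.74² / (π² × 7.13×10^10) = 1.458×10^-4 m⁴
I_req = 1.458×10^8 mm⁴
Solid circle: I = πd⁴/64  ⇒  d = (64I/π)^(1/4) = (64×1.458×10^8/π)^(1/4) = 233 mm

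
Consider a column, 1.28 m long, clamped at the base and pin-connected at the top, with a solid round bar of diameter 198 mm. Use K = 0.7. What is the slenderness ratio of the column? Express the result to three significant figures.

λ ≈ 18.1

For a solid circle r = d/4 = 198/4 = 49.50 mm
L_e = K·L = 0.7 × 1.28 m = 0.8960 m = 896.00 mm
λ = L_e / r_min = 896.00 / 49.50 = 18.1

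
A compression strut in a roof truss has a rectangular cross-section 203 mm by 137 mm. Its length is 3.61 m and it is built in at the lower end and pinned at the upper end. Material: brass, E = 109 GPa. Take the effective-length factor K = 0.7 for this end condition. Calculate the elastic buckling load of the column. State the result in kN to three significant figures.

P_cr ≈ 7330 kN

Buckling occurs about the weak axis: I_min = h·b³/12 with b = 137 mm (the shorter side).
I_min = 203×137³/12 = 4.350×10^7 mm⁴
I = 4.350×10^7 mm⁴ = 4.350×10^-5 m⁴
Effective length L_e = K·L = 0.7 × 3.61 = 2.527 m
P_cr = π²EI / L_e² = π² × 109×10⁹ × 4.350×10^-5 / 2.527² = 7.328×10^6 N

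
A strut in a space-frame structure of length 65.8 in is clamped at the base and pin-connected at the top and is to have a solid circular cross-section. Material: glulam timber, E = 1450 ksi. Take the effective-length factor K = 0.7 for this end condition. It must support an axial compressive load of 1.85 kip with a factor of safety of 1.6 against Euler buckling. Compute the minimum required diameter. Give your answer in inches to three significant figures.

Required P_cr = n·P = 1.6 × 1.85 = 2.960 kip
L_e = K·L = 0.7 × 65.8 = 46.06 in
Required I = P_cr·L_e²/(π²E) = 2.960×10^3 × 46.06² / (π² × 1.45×10^6) = 0.4388 in⁴
Solid circle: I = πd⁴/64  ⇒  d = (64I/π)^(1/4) = (64×0.4388/π)^(1/4) = 1.73 in

d ≈ 1.73 in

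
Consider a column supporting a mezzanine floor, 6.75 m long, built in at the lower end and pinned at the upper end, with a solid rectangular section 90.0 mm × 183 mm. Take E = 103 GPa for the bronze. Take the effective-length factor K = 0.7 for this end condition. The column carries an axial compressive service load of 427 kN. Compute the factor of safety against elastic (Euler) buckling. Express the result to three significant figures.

n ≈ 1.19

Buckling occurs about the weak axis: I_min = h·b³/12 with b = 90.0 mm (the shorter side).
I_min = 183×90.0³/12 = 1.112×10^7 mm⁴
I = 1.112×10^7 mm⁴ = 1.112×10^-5 m⁴
Effective length L_e = K·L = 0.7 × 6.75 = 4.725 m
P_cr = π²EI / L_e² = π² × 103×10⁹ × 1.112×10^-5 / 4.725² = 5.062×10^5 N
Factor of safety n = P_cr / P = 506.21 / 427 = 1.19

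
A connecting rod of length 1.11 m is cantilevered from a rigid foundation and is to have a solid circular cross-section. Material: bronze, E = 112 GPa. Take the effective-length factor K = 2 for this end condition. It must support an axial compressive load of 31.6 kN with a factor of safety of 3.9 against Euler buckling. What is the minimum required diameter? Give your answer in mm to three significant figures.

d ≈ 57.8 mm

Required P_cr = n·P = 3.9 × 31.6 = 123.2 kN
L_e = K·L = 2 × 1.11 = 2.220 m
Required I = P_cr·L_e²/(π²E) = 1.232×10^5 × 2.220² / (π² × 1.12×10^11) = 5.495×10^-7 m⁴
I_req = 5.495×10^5 mm⁴
Solid circle: I = πd⁴/64  ⇒  d = (64I/π)^(1/4) = (64×5.495×10^5/π)^(1/4) = 57.8 mm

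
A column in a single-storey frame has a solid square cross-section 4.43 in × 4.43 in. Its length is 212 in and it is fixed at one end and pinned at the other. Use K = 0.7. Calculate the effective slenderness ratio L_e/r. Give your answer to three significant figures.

λ ≈ 116

I = a⁴/12 = 4.43⁴/12 = 32.09 in⁴
A = 19.62 in²;  r_min = √(I/A) = √(32.09/19.62) = 1.279 in
L_e = K·L = 0.7 × 212 = 148.4 in
λ = L_e / r_min = 148.40 / 1.279 = 116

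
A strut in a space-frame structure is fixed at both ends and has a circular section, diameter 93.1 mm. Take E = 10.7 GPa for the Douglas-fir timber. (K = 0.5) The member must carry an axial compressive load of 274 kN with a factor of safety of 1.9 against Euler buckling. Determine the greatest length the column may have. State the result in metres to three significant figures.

I = πd⁴/64 = π×93.1⁴/64 = 3.688×10^6 mm⁴
I = 3.688×10^-6 m⁴
Required critical load P_cr = n·P = 1.9 × 274 = 520.6 kN = 5.206×10^5 N
From P_cr = π²EI/(K·L)²:  L = (1/K)·√(π²EI/P_cr) = (1/0.5)·√(π²×1.07×10^10×3.688×10^-6/5.206×10^5)
L = 1.73 m

L_max ≈ 1.73 m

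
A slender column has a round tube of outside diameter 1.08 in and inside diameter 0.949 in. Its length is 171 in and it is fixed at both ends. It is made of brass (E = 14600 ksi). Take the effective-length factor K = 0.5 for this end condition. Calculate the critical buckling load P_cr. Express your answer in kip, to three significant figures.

P_cr ≈ 0.532 kip

d_o = 1.08 in, d_i = 0.949 in
I = π(d_o⁴ − d_i⁴)/64 = π(1.08⁴ − 0.9490⁴)/64 = 2.697×10^-2 in⁴
Effective length L_e = K·L = 0.5 × 171 = 85.50 in
P_cr = π²EI / L_e² = π² × 14600×10³ × 2.697×10^-2 / 85.50² = 531.6 lb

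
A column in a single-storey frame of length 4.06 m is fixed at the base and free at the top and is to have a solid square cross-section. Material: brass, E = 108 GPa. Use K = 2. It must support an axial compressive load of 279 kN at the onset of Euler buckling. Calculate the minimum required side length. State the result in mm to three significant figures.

a ≈ 120 mm

L_e = K·L = 2 × 4.06 = 8.120 m
Required I = P_cr·L_e²/(π²E) = 2.790×10^5 × 8.120² / (π² × 1.08×10^11) = 1.726×10^-5 m⁴
I_req = 1.726×10^7 mm⁴
Solid square: I = a⁴/12  ⇒  a = (12I)^(1/4) = (12×1.726×10^7)^(1/4) = 120 mm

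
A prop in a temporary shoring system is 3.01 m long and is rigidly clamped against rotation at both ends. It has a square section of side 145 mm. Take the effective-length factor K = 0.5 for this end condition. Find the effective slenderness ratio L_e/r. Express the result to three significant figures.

I = a⁴/12 = 145⁴/12 = 3.684×10^7 mm⁴
A = 2.103×10^4 mm²;  r_min = √(I/A) = √(3.684×10^7/2.103×10^4) = 41.86 mm
L_e = K·L = 0.5 × 3.01 m = 1.505 m = 1505.0 mm
λ = L_e / r_min = 1505.0 / 41.86 = 36.0

λ ≈ 36.0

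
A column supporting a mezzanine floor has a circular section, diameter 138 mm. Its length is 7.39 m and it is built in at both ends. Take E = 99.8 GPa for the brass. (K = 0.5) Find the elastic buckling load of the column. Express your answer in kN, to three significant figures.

I = πd⁴/64 = π×138⁴/64 = 1.780×10^7 mm⁴
I = 1.780×10^7 mm⁴ = 1.780×10^-5 m⁴
Effective length L_e = K·L = 0.5 × 7.39 = 3.695 m
P_cr = π²EI / L_e² = π² × 99.8×10⁹ × 1.780×10^-5 / 3.695² = 1.284×10^6 N

P_cr ≈ 1280 kN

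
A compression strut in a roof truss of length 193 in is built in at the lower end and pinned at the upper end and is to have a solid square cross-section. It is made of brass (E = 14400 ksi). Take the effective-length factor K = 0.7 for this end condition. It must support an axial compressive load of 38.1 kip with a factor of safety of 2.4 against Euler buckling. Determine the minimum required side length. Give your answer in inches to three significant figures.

Required P_cr = n·P = 2.4 × 38.1 = 91.44 kip
L_e = K·L = 0.7 × 193 = 135.1 in
Required I = P_cr·L_e²/(π²E) = 9.144×10^4 × 135.1² / (π² × 1.44×10^7) = 11.74 in⁴
Solid square: I = a⁴/12  ⇒  a = (12I)^(1/4) = (12×11.74)^(1/4) = 3.45 in

a ≈ 3.45 in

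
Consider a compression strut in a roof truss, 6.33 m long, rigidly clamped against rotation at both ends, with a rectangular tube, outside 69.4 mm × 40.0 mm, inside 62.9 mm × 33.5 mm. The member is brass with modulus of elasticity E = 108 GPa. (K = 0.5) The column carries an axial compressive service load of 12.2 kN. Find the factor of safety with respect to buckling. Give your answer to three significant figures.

Weak-axis I_min = (h_o·b_o³ − h_i·b_i³)/12 with b_o = 40.0, b_i = 33.50 mm (shorter outer/inner sides).
I_min = (69.4×40.0³ − 62.90×33.50³)/12 = 1.731×10^5 mm⁴
I = 1.731×10^5 mm⁴ = 1.731×10^-7 m⁴
Effective length L_e = K·L = 0.5 × 6.33 = 3.165 m
P_cr = π²EI / L_e² = π² × 108×10⁹ × 1.731×10^-7 / 3.165² = 1.842×10^4 N
Factor of safety n = P_cr / P = 18.416 / 12.2 = 1.51

n ≈ 1.51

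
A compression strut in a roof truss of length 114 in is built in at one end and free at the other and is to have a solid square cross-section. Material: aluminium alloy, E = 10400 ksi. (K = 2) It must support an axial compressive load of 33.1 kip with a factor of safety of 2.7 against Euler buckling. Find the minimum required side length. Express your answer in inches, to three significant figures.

a ≈ 4.83 in

Required P_cr = n·P = 2.7 × 33.1 = 89.37 kip
L_e = K·L = 2 × 114 = 228.0 in
Required I = P_cr·L_e²/(π²E) = 8.937×10^4 × 228.0² / (π² × 1.04×10^7) = 45.26 in⁴
Solid square: I = a⁴/12  ⇒  a = (12I)^(1/4) = (12×45.26)^(1/4) = 4.83 in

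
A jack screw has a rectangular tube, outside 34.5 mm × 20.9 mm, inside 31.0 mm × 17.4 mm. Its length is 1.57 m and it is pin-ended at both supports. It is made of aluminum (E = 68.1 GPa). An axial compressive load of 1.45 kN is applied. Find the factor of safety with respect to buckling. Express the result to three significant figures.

n ≈ 2.38

Weak-axis I_min = (h_o·b_o³ − h_i·b_i³)/12 with b_o = 20.9, b_i = 17.40 mm (shorter outer/inner sides).
I_min = (34.5×20.9³ − 31.00×17.40³)/12 = 1.264×10^4 mm⁴
I = 1.264×10^4 mm⁴ = 1.264×10^-8 m⁴
Effective length L_e = K·L = 1 × 1.57 = 1.570 m
P_cr = π²EI / L_e² = π² × 68.1×10⁹ × 1.264×10^-8 / 1.570² = 3.446×10^3 N
Factor of safety n = P_cr / P = 3.4460 / 1.45 = 2.38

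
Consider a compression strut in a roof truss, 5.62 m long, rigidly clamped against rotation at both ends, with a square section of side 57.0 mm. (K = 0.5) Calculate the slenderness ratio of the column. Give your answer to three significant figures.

I = a⁴/12 = 57.0⁴/12 = 8.797×10^5 mm⁴
A = 3.249×10^3 mm²;  r_min = √(I/A) = √(8.797×10^5/3.249×10^3) = 16.45 mm
L_e = K·L = 0.5 × 5.62 m = 2.810 m = 2810.0 mm
λ = L_e / r_min = 2810.0 / 16.45 = 171

λ ≈ 171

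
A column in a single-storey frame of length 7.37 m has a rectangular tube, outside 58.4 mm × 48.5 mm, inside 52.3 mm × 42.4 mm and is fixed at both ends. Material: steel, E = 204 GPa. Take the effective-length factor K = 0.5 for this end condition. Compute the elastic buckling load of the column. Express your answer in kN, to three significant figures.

Weak-axis I_min = (h_o·b_o³ − h_i·b_i³)/12 with b_o = 48.5, b_i = 42.40 mm (shorter outer/inner sides).
I_min = (58.4×48.5³ − 52.30×42.40³)/12 = 2.230×10^5 mm⁴
I = 2.230×10^5 mm⁴ = 2.230×10^-7 m⁴
Effective length L_e = K·L = 0.5 × 7.37 = 3.685 m
P_cr = π²EI / L_e² = π² × 204×10⁹ × 2.230×10^-7 / 3.685² = 3.306×10^4 N

P_cr ≈ 33.1 kN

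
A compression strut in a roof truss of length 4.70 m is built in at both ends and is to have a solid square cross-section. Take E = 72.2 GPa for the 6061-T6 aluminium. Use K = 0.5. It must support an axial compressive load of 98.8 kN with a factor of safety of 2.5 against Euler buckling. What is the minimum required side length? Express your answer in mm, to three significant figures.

Required P_cr = n·P = 2.5 × 98.8 = 247.0 kN
L_e = K·L = 0.5 × 4.70 = 2.350 m
Required I = P_cr·L_e²/(π²E) = 2.470×10^5 × 2.350² / (π² × 7.22×10^10) = 1.914×10^-6 m⁴
I_req = 1.914×10^6 mm⁴
Solid square: I = a⁴/12  ⇒  a = (12I)^(1/4) = (12×1.914×10^6)^(1/4) = 69.2 mm

a ≈ 69.2 mm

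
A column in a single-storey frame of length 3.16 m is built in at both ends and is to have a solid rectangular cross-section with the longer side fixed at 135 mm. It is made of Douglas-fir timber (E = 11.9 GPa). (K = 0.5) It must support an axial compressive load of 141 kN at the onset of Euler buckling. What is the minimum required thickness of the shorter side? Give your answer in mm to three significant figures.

b ≈ 64.3 mm

L_e = K·L = 0.5 × 3.16 = 1.580 m
Required I = P_cr·L_e²/(π²E) = 1.410×10^5 × 1.580² / (π² × 1.19×10^10) = 2.997×10^-6 m⁴
I_req = 2.997×10^6 mm⁴
Rectangle, weak axis: I_min = h·b³/12 with h = 135 mm fixed  ⇒  b = (12I/h)^(1/3) = 64.3 mm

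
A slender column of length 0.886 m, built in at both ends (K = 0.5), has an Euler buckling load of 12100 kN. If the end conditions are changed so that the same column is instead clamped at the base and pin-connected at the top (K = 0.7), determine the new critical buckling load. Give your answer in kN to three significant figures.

P_cr ≈ 6170 kN

P_cr ∝ 1/K², so P_cr,new = P_cr,old × (K_old/K_new)² = 12100 × (0.5/0.7)²
= 12100 × 0.5102 = 6170 kN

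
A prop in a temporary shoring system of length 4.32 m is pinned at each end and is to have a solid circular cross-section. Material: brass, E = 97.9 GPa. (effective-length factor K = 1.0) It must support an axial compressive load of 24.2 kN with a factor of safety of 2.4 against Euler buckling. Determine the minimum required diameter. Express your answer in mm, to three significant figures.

d ≈ 69.1 mm

Required P_cr = n·P = 2.4 × 24.2 = 58.08 kN
L_e = K·L = 1 × 4.32 = 4.320 m
Required I = P_cr·L_e²/(π²E) = 5.808×10^4 × 4.320² / (π² × 9.79×10^10) = 1.122×10^-6 m⁴
I_req = 1.122×10^6 mm⁴
Solid circle: I = πd⁴/64  ⇒  d = (64I/π)^(1/4) = (64×1.122×10^6/π)^(1/4) = 69.1 mm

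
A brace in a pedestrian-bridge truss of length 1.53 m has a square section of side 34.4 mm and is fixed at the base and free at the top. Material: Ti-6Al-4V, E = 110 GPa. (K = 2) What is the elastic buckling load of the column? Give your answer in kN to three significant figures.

P_cr ≈ 13.5 kN

I = a⁴/12 = 34.4⁴/12 = 1.167×10^5 mm⁴
I = 1.167×10^5 mm⁴ = 1.167×10^-7 m⁴
Effective length L_e = K·L = 2 × 1.53 = 3.060 m
P_cr = π²EI / L_e² = π² × 110×10⁹ × 1.167×10^-7 / 3.060² = 1.353×10^4 N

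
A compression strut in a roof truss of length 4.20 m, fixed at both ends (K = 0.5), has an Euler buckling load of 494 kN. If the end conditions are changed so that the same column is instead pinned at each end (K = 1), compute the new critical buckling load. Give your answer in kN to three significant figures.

P_cr ∝ 1/K², so P_cr,new = P_cr,old × (K_old/K_new)² = 494 × (0.5/1)²
= 494 × 0.2500 = 124 kN

P_cr ≈ 124 kN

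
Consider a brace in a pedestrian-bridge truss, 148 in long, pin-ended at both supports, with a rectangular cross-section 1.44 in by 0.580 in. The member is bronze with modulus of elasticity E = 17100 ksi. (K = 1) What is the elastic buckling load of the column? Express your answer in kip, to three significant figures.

P_cr ≈ 0.180 kip

Buckling occurs about the weak axis: I_min = h·b³/12 with b = 0.580 in (the shorter side).
I_min = 1.44×0.580³/12 = 2.341×10^-2 in⁴
Effective length L_e = K·L = 1 × 148 = 148.0 in
P_cr = π²EI / L_e² = π² × 17100×10³ × 2.341×10^-2 / 148.0² = 180.4 lb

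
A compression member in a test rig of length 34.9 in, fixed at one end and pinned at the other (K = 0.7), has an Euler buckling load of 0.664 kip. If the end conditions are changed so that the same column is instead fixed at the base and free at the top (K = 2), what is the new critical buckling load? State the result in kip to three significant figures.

P_cr ≈ 0.0813 kip

P_cr ∝ 1/K², so P_cr,new = P_cr,old × (K_old/K_new)² = 0.664 × (0.7/2)²
= 0.664 × 0.1225 = 0.0813 kip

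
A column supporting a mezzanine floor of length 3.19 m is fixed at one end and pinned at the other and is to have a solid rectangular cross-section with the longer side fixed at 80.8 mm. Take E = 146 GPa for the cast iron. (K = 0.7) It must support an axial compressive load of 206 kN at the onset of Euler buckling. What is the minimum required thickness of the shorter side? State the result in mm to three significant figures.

b ≈ 47.3 mm

L_e = K·L = 0.7 × 3.19 = 2.233 m
Required I = P_cr·L_e²/(π²E) = 2.060×10^5 × 2.233² / (π² × 1.46×10^11) = 7.128×10^-7 m⁴
I_req = 7.128×10^5 mm⁴
Rectangle, weak axis: I_min = h·b³/12 with h = 80.8 mm fixed  ⇒  b = (12I/h)^(1/3) = 47.3 mm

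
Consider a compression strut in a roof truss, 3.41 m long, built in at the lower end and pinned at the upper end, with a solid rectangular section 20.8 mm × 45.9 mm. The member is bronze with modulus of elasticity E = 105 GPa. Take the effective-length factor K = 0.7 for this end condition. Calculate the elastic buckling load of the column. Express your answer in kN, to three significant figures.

P_cr ≈ 6.26 kN

Buckling occurs about the weak axis: I_min = h·b³/12 with b = 20.8 mm (the shorter side).
I_min = 45.9×20.8³/12 = 3.442×10^4 mm⁴
I = 3.442×10^4 mm⁴ = 3.442×10^-8 m⁴
Effective length L_e = K·L = 0.7 × 3.41 = 2.387 m
P_cr = π²EI / L_e² = π² × 105×10⁹ × 3.442×10^-8 / 2.387² = 6.260×10^3 N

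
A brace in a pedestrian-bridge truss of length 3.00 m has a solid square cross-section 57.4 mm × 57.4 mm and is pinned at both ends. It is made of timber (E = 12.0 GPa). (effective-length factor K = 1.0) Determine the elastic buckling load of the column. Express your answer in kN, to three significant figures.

I = a⁴/12 = 57.4⁴/12 = 9.046×10^5 mm⁴
I = 9.046×10^5 mm⁴ = 9.046×10^-7 m⁴
Effective length L_e = K·L = 1 × 3.00 = 3.000 m
P_cr = π²EI / L_e² = π² × 12.0×10⁹ × 9.046×10^-7 / 3.000² = 1.190×10^4 N

P_cr ≈ 11.9 kN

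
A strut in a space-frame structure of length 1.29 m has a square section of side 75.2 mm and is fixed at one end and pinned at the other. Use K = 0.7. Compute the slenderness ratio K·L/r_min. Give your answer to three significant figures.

λ ≈ 41.6

For a square r = a/√12 = 75.2/√12 = 21.71 mm
L_e = K·L = 0.7 × 1.29 m = 0.9030 m = 903.00 mm
λ = L_e / r_min = 903.00 / 21.71 = 41.6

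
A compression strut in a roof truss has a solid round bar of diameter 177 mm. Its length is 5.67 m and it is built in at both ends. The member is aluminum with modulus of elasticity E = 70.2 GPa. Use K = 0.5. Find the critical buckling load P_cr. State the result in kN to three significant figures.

P_cr ≈ 4150 kN

I = πd⁴/64 = π×177⁴/64 = 4.818×10^7 mm⁴
I = 4.818×10^7 mm⁴ = 4.818×10^-5 m⁴
Effective length L_e = K·L = 0.5 × 5.67 = 2.835 m
P_cr = π²EI / L_e² = π² × 70.2×10⁹ × 4.818×10^-5 / 2.835² = 4.153×10^6 N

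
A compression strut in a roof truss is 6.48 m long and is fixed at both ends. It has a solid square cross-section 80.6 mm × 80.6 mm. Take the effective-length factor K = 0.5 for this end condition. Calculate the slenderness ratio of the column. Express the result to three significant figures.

λ ≈ 139

I = a⁴/12 = 80.6⁴/12 = 3.517×10^6 mm⁴
A = 6.496×10^3 mm²;  r_min = √(I/A) = √(3.517×10^6/6.496×10^3) = 23.27 mm
L_e = K·L = 0.5 × 6.48 m = 3.240 m = 3240.0 mm
λ = L_e / r_min = 3240.0 / 23.27 = 139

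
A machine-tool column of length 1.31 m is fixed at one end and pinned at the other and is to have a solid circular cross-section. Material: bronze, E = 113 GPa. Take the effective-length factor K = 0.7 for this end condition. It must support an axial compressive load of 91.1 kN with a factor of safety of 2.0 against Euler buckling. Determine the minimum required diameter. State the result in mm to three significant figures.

Required P_cr = n·P = 2.0 × 91.1 = 182.2 kN
L_e = K·L = 0.7 × 1.31 = 0.9170 m
Required I = P_cr·L_e²/(π²E) = 1.822×10^5 × 0.9170² / (π² × 1.13×10^11) = 1.374×10^-7 m⁴
I_req = 1.374×10^5 mm⁴
Solid circle: I = πd⁴/64  ⇒  d = (64I/π)^(1/4) = (64×1.374×10^5/π)^(1/4) = 40.9 mm

d ≈ 40.9 mm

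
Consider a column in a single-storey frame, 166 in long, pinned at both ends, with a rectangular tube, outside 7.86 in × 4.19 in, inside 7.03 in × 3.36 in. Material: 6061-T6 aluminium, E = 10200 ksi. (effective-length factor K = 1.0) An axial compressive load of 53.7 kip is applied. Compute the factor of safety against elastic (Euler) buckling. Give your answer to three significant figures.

Weak-axis I_min = (h_o·b_o³ − h_i·b_i³)/12 with b_o = 4.19, b_i = 3.360 in (shorter outer/inner sides).
I_min = (7.86×4.19³ − 7.030×3.360³)/12 = 25.96 in⁴
Effective length L_e = K·L = 1 × 166 = 166.0 in
P_cr = π²EI / L_e² = π² × 10200×10³ × 25.96 / 166.0² = 9.484×10^4 lb
Factor of safety n = P_cr / P = 94.837 / 53.7 = 1.77

n ≈ 1.77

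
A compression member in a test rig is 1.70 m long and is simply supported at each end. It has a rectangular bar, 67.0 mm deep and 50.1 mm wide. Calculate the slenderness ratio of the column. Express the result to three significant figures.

λ ≈ 118

For a rectangle r_min = b/√12 = 50.1/√12 = 14.46 mm
L_e = K·L = 1 × 1.70 m = 1.700 m = 1700.0 mm
λ = L_e / r_min = 1700.0 / 14.46 = 118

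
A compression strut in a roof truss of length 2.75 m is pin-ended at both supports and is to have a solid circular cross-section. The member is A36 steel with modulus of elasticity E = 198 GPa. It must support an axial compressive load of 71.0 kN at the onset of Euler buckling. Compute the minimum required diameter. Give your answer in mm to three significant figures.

d ≈ 48.6 mm

L_e = K·L = 1 × 2.75 = 2.750 m
Required I = P_cr·L_e²/(π²E) = 7.100×10^4 × 2.750² / (π² × 1.98×10^11) = 2.748×10^-7 m⁴
I_req = 2.748×10^5 mm⁴
Solid circle: I = πd⁴/64  ⇒  d = (64I/π)^(1/4) = (64×2.748×10^5/π)^(1/4) = 48.6 mm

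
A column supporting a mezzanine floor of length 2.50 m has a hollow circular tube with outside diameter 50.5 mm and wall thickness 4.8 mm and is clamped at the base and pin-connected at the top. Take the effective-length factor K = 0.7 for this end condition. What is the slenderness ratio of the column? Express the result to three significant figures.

λ ≈ 108

Inner diameter d_i = 50.5 − 2×4.8 = 40.90 mm
I = π(d_o⁴ − d_i⁴)/64 = π(50.5⁴ − 40.90⁴)/64 = 1.819×10^5 mm⁴
A = 689.1 mm²;  r_min = √(I/A) = √(1.819×10^5/689.1) = 16.25 mm
L_e = K·L = 0.7 × 2.50 m = 1.750 m = 1750.0 mm
λ = L_e / r_min = 1750.0 / 16.25 = 108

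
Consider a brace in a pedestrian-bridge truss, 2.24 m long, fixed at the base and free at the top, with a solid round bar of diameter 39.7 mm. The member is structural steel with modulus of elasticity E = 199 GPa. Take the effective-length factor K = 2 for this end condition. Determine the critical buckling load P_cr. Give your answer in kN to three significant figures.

P_cr ≈ 11.9 kN

I = πd⁴/64 = π×39.7⁴/64 = 1.219×10^5 mm⁴
I = 1.219×10^5 mm⁴ = 1.219×10^-7 m⁴
Effective length L_e = K·L = 2 × 2.24 = 4.480 m
P_cr = π²EI / L_e² = π² × 199×10⁹ × 1.219×10^-7 / 4.480² = 1.193×10^4 N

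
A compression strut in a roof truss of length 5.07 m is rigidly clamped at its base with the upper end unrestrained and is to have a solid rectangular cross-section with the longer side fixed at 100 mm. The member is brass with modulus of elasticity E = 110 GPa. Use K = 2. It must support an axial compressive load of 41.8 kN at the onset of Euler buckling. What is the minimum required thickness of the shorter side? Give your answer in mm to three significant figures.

b ≈ 78.0 mm

L_e = K·L = 2 × 5.07 = 10.14 m
Required I = P_cr·L_e²/(π²E) = 4.180×10^4 × 10.14² / (π² × 1.10×10^11) = 3.959×10^-6 m⁴
I_req = 3.959×10^6 mm⁴
Rectangle, weak axis: I_min = h·b³/12 with h = 100 mm fixed  ⇒  b = (12I/h)^(1/3) = 78.0 mm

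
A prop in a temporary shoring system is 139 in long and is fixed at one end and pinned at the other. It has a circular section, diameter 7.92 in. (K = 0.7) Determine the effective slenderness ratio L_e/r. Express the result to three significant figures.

λ ≈ 49.1

I = πd⁴/64 = π×7.92⁴/64 = 193.1 in⁴
A = 49.27 in²;  r_min = √(I/A) = √(193.1/49.27) = 1.980 in
L_e = K·L = 0.7 × 139 = 97.30 in
λ = L_e / r_min = 97.300 / 1.980 = 49.1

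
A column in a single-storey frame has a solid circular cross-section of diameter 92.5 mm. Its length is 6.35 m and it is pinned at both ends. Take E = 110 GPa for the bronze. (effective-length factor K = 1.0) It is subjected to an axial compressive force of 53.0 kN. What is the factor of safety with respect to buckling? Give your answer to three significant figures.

I = πd⁴/64 = π×92.5⁴/64 = 3.594×10^6 mm⁴
I = 3.594×10^6 mm⁴ = 3.594×10^-6 m⁴
Effective length L_e = K·L = 1 × 6.35 = 6.350 m
P_cr = π²EI / L_e² = π² × 110×10⁹ × 3.594×10^-6 / 6.350² = 9.676×10^4 N
Factor of safety n = P_cr / P = 96.757 / 53.0 = 1.83

n ≈ 1.83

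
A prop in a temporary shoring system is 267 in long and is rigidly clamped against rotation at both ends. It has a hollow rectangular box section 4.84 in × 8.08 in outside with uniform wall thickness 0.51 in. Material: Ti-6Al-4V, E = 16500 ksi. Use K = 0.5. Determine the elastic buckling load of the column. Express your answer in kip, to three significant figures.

P_cr ≈ 398 kip

Inner dimensions: h_i = 8.08 − 2×0.51 = 7.060 in, b_i = 4.84 − 2×0.51 = 3.820 in
Weak-axis I_min = (h_o·b_o³ − h_i·b_i³)/12 with b_o = 4.84, b_i = 3.820 in (shorter outer/inner sides).
I_min = (8.08×4.84³ − 7.060×3.820³)/12 = 43.55 in⁴
Effective length L_e = K·L = 0.5 × 267 = 133.5 in
P_cr = π²EI / L_e² = π² × 16500×10³ × 43.55 / 133.5² = 3.979×10^5 lb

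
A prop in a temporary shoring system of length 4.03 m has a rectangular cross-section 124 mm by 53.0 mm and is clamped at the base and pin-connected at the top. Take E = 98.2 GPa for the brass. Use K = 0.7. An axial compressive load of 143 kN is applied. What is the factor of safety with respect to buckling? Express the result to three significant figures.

Buckling occurs about the weak axis: I_min = h·b³/12 with b = 53.0 mm (the shorter side).
I_min = 124×53.0³/12 = 1.538×10^6 mm⁴
I = 1.538×10^6 mm⁴ = 1.538×10^-6 m⁴
Effective length L_e = K·L = 0.7 × 4.03 = 2.821 m
P_cr = π²EI / L_e² = π² × 98.2×10⁹ × 1.538×10^-6 / 2.821² = 1.874×10^5 N
Factor of safety n = P_cr / P = 187.36 / 143 = 1.31

n ≈ 1.31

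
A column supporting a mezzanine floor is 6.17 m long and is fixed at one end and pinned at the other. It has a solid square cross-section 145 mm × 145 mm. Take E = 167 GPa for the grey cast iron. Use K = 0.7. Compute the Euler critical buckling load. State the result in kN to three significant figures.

I = a⁴/12 = 145⁴/12 = 3.684×10^7 mm⁴
I = 3.684×10^7 mm⁴ = 3.684×10^-5 m⁴
Effective length L_e = K·L = 0.7 × 6.17 = 4.319 m
P_cr = π²EI / L_e² = π² × 167×10⁹ × 3.684×10^-5 / 4.319² = 3.255×10^6 N

P_cr ≈ 3250 kN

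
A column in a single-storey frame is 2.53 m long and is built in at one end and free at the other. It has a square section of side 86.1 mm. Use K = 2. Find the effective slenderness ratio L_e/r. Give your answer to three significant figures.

I = a⁴/12 = 86.1⁴/12 = 4.580×10^6 mm⁴
A = 7.413×10^3 mm²;  r_min = √(I/A) = √(4.580×10^6/7.413×10^3) = 24.85 mm
L_e = K·L = 2 × 2.53 m = 5.060 m = 5060.0 mm
λ = L_e / r_min = 5060.0 / 24.85 = 204

λ ≈ 204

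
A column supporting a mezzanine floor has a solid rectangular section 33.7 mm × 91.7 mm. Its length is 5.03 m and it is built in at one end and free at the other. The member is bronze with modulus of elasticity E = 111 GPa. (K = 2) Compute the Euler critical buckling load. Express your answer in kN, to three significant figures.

P_cr ≈ 3.17 kN

Buckling occurs about the weak axis: I_min = h·b³/12 with b = 33.7 mm (the shorter side).
I_min = 91.7×33.7³/12 = 2.925×10^5 mm⁴
I = 2.925×10^5 mm⁴ = 2.925×10^-7 m⁴
Effective length L_e = K·L = 2 × 5.03 = 10.06 m
P_cr = π²EI / L_e² = π² × 111×10⁹ × 2.925×10^-7 / 10.06² = 3.166×10^3 N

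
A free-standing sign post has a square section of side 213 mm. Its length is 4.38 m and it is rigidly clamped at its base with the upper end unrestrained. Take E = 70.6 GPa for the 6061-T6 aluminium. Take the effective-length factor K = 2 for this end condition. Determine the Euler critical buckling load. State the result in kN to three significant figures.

P_cr ≈ 1560 kN

I = a⁴/12 = 213⁴/12 = 1.715×10^8 mm⁴
I = 1.715×10^8 mm⁴ = 1.715×10^-4 m⁴
Effective length L_e = K·L = 2 × 4.38 = 8.760 m
P_cr = π²EI / L_e² = π² × 70.6×10⁹ × 1.715×10^-4 / 8.760² = 1.558×10^6 N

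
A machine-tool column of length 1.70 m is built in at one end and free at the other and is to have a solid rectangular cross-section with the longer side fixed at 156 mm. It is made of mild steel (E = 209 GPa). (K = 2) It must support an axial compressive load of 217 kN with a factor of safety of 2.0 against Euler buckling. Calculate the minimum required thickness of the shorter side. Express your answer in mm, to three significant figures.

Required P_cr = n·P = 2.0 × 217 = 434.0 kN
L_e = K·L = 2 × 1.70 = 3.400 m
Required I = P_cr·L_e²/(π²E) = 4.340×10^5 × 3.400² / (π² × 2.09×10^11) = 2.432×10^-6 m⁴
I_req = 2.432×10^6 mm⁴
Rectangle, weak axis: I_min = h·b³/12 with h = 156 mm fixed  ⇒  b = (12I/h)^(1/3) = 57.2 mm

b ≈ 57.2 mm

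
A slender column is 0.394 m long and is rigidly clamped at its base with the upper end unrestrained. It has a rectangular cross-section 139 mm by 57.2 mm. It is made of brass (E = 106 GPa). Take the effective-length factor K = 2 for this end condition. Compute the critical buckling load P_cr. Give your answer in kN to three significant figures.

P_cr ≈ 3650 kN

Buckling occurs about the weak axis: I_min = h·b³/12 with b = 57.2 mm (the shorter side).
I_min = 139×57.2³/12 = 2.168×10^6 mm⁴
I = 2.168×10^6 mm⁴ = 2.168×10^-6 m⁴
Effective length L_e = K·L = 2 × 0.394 = 0.7880 m
P_cr = π²EI / L_e² = π² × 106×10⁹ × 2.168×10^-6 / 0.7880² = 3.652×10^6 N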